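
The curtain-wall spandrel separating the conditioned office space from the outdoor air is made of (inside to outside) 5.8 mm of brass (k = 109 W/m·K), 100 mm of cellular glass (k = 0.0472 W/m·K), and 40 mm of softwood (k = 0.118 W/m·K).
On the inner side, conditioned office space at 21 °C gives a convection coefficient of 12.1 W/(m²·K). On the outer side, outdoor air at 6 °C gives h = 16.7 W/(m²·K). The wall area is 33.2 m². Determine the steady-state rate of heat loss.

Model the wall as resistances in series:
R_inner film = 1/(h_i·A) = 1/(12.1×33.2) = 0.002489 K/W
R_brass = L/(kA) = 0.0058/(109×33.2) = 1.603×10^-6 K/W
R_cellular glass = L/(kA) = 0.1/(0.0472×33.2) = 0.06381 K/W
R_softwood = L/(kA) = 0.04/(0.118×33.2) = 0.01021 K/W
R_outer film = 1/(h_o·A) = 1/(16.7×33.2) = 0.001804 K/W
R_total = 0.07832 K/W
Q = ΔT / R_total = 15 / 0.07832

Q ≈ 192 W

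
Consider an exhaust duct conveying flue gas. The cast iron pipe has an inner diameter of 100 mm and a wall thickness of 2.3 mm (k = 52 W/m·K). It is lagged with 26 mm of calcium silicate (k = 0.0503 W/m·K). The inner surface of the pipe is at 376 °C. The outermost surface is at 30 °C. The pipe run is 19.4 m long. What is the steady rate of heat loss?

Q ≈ 5260 W

Cylindrical conduction, so R = ln(r₂/r₁)/(2πkL) per layer, in series:
R_cast iron pipe wall = ln(52.3/50)/(2π×52×19.4) = 7.095×10^-6 K/W
R_calcium silicate = ln(78.3/52.3)/(2π×0.0503×19.4) = 0.06582 K/W
R_total = 0.06583 K/W
Q = ΔT/R_total = 346/0.06583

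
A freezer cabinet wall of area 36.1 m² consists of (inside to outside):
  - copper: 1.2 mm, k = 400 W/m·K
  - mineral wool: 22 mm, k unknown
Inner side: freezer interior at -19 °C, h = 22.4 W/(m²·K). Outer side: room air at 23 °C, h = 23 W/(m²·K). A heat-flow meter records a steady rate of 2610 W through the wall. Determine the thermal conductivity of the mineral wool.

Using the resistance-network approach (series):
R_inner film = 1/(h_i·A) = 1/(22.4×36.1) = 0.001237 K/W
R_copper = L/(kA) = 0.0012/(400×36.1) = 8.31×10^-8 K/W
R_outer film = 1/(h_o·A) = 1/(23×36.1) = 0.001204 K/W
Sum of known resistances R_other = 0.002441 K/W
Total R = ΔT/Q = 42/2610 = 0.01609 K/W
R_mineral wool = R_total − R_other = 0.01365 K/W
k = L/(R·A) = 0.022/(0.01365×36.1)

k ≈ 0.0446 W/(m·K)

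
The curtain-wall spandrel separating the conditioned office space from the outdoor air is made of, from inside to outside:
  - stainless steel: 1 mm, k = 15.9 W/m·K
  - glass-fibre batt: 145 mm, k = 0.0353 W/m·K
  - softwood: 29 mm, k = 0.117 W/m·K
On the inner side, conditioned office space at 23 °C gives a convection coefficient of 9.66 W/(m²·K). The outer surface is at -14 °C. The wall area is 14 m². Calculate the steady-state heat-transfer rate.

Treating each layer as a thermal resistance in series:
R_inner film = 1/(h_i·A) = 1/(9.66×14) = 0.007394 K/W
R_stainless steel = L/(kA) = 0.001/(15.9×14) = 4.492×10^-6 K/W
R_glass-fibre batt = L/(kA) = 0.145/(0.0353×14) = 0.2934 K/W
R_softwood = L/(kA) = 0.029/(0.117×14) = 0.0177 K/W
R_total = 0.3185 K/W
Q = ΔT / R_total = 37 / 0.3185

Q ≈ 116 W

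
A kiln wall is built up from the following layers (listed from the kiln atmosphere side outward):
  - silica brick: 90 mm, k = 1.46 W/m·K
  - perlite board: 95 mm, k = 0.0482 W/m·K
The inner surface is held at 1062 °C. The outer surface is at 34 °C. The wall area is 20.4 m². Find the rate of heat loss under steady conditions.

Series thermal resistances:
R_silica brick = L/(kA) = 0.09/(1.46×20.4) = 0.003022 K/W
R_perlite board = L/(kA) = 0.095/(0.0482×20.4) = 0.09662 K/W
R_total = 0.09964 K/W
Q = ΔT / R_total = 1028 / 0.09964

Q ≈ 10300 W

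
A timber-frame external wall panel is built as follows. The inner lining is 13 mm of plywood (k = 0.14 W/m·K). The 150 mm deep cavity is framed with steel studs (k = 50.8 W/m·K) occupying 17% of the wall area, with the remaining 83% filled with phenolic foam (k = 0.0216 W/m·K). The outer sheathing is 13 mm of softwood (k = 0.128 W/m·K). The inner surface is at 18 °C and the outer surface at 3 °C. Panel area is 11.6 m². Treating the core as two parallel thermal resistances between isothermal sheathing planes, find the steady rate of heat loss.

Sheathing layers in series; stud and cavity paths in parallel between them.
R_inner = 0.013/(0.14×11.6) = 0.008005 K/W
R_stud  = 0.15/(50.8×0.17×11.6) = 0.001497 K/W
R_cav   = 0.15/(0.0216×0.83×11.6) = 0.7213 K/W
1/R_core = 1/R_stud + 1/R_cav → R_core = 0.001494 K/W
R_outer = 0.013/(0.128×11.6) = 0.008755 K/W
R_total = 0.01825 K/W
Q = ΔT/R_total = 15/0.01825

Q ≈ 822 W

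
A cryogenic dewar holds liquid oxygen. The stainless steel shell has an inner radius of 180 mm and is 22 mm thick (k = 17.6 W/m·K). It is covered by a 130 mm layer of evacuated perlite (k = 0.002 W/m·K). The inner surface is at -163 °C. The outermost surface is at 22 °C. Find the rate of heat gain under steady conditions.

Q ≈ 2.4 W

Each spherical layer contributes R = (1/r_i − 1/r_o)/(4πk):
R_stainless steel shell = (1/0.18 − 1/0.202)/(4π×17.6) = 0.002736 K/W
R_evacuated perlite = (1/0.202 − 1/0.332)/(4π×0.002) = 77.13 K/W
R_total = 77.13 K/W
Q = ΔT/R_total = 185/77.13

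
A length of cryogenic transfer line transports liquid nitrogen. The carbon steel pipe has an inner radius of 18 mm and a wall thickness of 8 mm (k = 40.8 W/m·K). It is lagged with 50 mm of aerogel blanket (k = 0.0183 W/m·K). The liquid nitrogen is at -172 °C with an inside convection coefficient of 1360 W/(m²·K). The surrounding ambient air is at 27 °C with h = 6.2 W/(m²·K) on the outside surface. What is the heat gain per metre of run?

q′ ≈ 20.6 W/m

Treating each annulus and film as a series resistance:
R_inner film = 1/(h_i·2πr₁L) = 1/(1360×2π×0.018×1) = 0.006501 K/W
R_carbon steel pipe wall = ln(26/18)/(2π×40.8×1) = 0.001434 K/W
R_aerogel blanket = ln(76/26)/(2π×0.0183×1) = 9.329 K/W
R_outer film = 1/(h_o·2πr_oL) = 1/(6.2×2π×0.076×1) = 0.3378 K/W
R_total = 9.674 K/W
Q = ΔT/R_total = 199/9.674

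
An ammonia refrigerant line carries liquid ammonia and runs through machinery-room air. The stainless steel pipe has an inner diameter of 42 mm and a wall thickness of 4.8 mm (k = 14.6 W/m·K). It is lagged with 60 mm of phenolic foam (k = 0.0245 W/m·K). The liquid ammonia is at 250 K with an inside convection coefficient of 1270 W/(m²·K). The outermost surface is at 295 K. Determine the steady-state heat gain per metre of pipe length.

q′ ≈ 5.76 W/m

Cylindrical conduction, so R = ln(r₂/r₁)/(2πkL) per layer, in series:
R_inner film = 1/(h_i·2πr₁L) = 1/(1270×2π×0.021×1) = 0.005968 K/W
R_stainless steel pipe wall = ln(25.8/21)/(2π×14.6×1) = 0.002244 K/W
R_phenolic foam = ln(85.8/25.8)/(2π×0.0245×1) = 7.806 K/W
R_total = 7.814 K/W
Q = ΔT/R_total = 45/7.814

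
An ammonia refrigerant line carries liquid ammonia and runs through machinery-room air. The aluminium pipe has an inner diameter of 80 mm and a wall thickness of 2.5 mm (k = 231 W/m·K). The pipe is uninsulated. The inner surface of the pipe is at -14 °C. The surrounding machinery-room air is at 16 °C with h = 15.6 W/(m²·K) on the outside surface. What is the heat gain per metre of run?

Radial resistances (cylindrical: R_cond = ln(r_o/r_i)/(2πkL), R_conv = 1/(h·2πrL)):
R_aluminium pipe wall = ln(42.5/40)/(2π×231×1) = 4.177×10^-5 K/W
R_outer film = 1/(h_o·2πr_oL) = 1/(15.6×2π×0.0425×1) = 0.2401 K/W
R_total = 0.2401 K/W
Q = ΔT/R_total = 30/0.2401

q′ ≈ 125 W/m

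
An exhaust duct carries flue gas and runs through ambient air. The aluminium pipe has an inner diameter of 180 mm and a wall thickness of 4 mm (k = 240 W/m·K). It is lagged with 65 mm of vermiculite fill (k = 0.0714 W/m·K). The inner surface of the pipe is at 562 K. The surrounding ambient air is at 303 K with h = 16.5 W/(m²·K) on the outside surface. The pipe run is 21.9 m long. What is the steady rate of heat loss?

Q ≈ 4600 W

Per-layer cylindrical resistances, series-summed:
R_aluminium pipe wall = ln(94/90)/(2π×240×21.9) = 1.317×10^-6 K/W
R_vermiculite fill = ln(159/94)/(2π×0.0714×21.9) = 0.0535 K/W
R_outer film = 1/(h_o·2πr_oL) = 1/(16.5×2π×0.159×21.9) = 0.00277 K/W
R_total = 0.05627 K/W
Q = ΔT/R_total = 259/0.05627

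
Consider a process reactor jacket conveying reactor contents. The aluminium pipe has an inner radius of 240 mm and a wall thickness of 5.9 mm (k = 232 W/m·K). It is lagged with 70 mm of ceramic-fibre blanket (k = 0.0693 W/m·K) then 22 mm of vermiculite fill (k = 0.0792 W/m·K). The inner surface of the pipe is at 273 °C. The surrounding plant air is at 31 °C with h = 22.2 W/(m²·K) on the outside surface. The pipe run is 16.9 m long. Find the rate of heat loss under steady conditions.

Q ≈ 5590 W

Radial resistances (cylindrical: R_cond = ln(r_o/r_i)/(2πkL), R_conv = 1/(h·2πrL)):
R_aluminium pipe wall = ln(245.9/240)/(2π×232×16.9) = 9.858×10^-7 K/W
R_ceramic-fibre blanket = ln(315.9/245.9)/(2π×0.0693×16.9) = 0.03404 K/W
R_vermiculite fill = ln(337.9/315.9)/(2π×0.0792×16.9) = 0.008005 K/W
R_outer film = 1/(h_o·2πr_oL) = 1/(22.2×2π×0.3379×16.9) = 0.001255 K/W
R_total = 0.0433 K/W
Q = ΔT/R_total = 242/0.0433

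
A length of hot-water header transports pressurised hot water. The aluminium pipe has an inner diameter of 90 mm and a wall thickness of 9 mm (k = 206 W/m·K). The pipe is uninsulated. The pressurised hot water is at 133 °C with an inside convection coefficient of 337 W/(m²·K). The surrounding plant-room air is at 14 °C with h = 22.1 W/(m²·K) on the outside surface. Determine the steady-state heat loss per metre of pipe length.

Cylindrical conduction, so R = ln(r₂/r₁)/(2πkL) per layer, in series:
R_inner film = 1/(h_i·2πr₁L) = 1/(337×2π×0.045×1) = 0.01049 K/W
R_aluminium pipe wall = ln(54/45)/(2π×206×1) = 1.409×10^-4 K/W
R_outer film = 1/(h_o·2πr_oL) = 1/(22.1×2π×0.054×1) = 0.1334 K/W
R_total = 0.144 K/W
Q = ΔT/R_total = 119/0.144

q′ ≈ 826 W/m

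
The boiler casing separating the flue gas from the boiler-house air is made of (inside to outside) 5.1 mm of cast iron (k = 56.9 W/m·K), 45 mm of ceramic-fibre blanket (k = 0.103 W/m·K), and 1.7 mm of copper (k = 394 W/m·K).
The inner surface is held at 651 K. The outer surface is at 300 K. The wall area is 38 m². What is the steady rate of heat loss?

Q ≈ 30500 W

Model the wall as resistances in series:
R_cast iron = L/(kA) = 0.0051/(56.9×38) = 2.359×10^-6 K/W
R_ceramic-fibre blanket = L/(kA) = 0.045/(0.103×38) = 0.0115 K/W
R_copper = L/(kA) = 0.0017/(394×38) = 1.135×10^-7 K/W
R_total = 0.0115 K/W
Q = ΔT / R_total = 351 / 0.0115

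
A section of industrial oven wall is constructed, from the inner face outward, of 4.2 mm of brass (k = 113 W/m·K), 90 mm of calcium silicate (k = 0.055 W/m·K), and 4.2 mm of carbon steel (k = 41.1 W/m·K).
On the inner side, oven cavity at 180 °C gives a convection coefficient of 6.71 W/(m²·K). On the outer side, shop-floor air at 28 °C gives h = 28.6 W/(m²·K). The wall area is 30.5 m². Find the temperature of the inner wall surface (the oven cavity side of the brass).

T ≈ 168 °C

Using the resistance-network approach (series):
R_inner film = 1/(h_i·A) = 1/(6.71×30.5) = 0.004886 K/W
R_brass = L/(kA) = 0.0042/(113×30.5) = 1.219×10^-6 K/W
R_calcium silicate = L/(kA) = 0.09/(0.055×30.5) = 0.05365 K/W
R_carbon steel = L/(kA) = 0.0042/(41.1×30.5) = 3.35×10^-6 K/W
R_outer film = 1/(h_o·A) = 1/(28.6×30.5) = 0.001146 K/W
R_total = 0.05969 K/W;  Q = ΔT/R_total = 152/0.05969 = 2547 W
T_interface = T_inner − Q·ΣR(inner→interface) = 180 − 2550×0.004886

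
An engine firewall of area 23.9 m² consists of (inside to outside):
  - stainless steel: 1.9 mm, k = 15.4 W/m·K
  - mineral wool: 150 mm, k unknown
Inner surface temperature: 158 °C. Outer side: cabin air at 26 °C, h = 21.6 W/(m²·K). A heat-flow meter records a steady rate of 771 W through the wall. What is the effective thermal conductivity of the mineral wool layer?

Model the wall as resistances in series:
R_stainless steel = L/(kA) = 0.0019/(15.4×23.9) = 5.162×10^-6 K/W
R_outer film = 1/(h_o·A) = 1/(21.6×23.9) = 0.001937 K/W
Sum of known resistances R_other = 0.001942 K/W
Total R = ΔT/Q = 132/771 = 0.1712 K/W
R_mineral wool = R_total − R_other = 0.1693 K/W
k = L/(R·A) = 0.15/(0.1693×23.9)

k ≈ 0.0371 W/(m·K)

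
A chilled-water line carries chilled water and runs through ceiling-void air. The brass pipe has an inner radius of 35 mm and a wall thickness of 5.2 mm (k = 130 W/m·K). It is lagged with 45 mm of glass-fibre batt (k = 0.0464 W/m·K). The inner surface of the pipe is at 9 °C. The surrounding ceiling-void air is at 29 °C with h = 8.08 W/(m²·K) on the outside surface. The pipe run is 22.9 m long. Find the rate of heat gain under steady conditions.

Treating each annulus and film as a series resistance:
R_brass pipe wall = ln(40.2/35)/(2π×130×22.9) = 7.405×10^-6 K/W
R_glass-fibre batt = ln(85.2/40.2)/(2π×0.0464×22.9) = 0.1125 K/W
R_outer film = 1/(h_o·2πr_oL) = 1/(8.08×2π×0.0852×22.9) = 0.0101 K/W
R_total = 0.1226 K/W
Q = ΔT/R_total = 20/0.1226

Q ≈ 163 W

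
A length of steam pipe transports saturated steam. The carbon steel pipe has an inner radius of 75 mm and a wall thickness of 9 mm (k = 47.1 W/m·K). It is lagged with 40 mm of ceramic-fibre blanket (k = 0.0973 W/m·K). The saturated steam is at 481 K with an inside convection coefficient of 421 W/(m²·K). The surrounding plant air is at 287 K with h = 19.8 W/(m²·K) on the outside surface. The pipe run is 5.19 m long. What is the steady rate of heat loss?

Q ≈ 1420 W

Treating each annulus and film as a series resistance:
R_inner film = 1/(h_i·2πr₁L) = 1/(421×2π×0.075×5.19) = 9.712×10^-4 K/W
R_carbon steel pipe wall = ln(84/75)/(2π×47.1×5.19) = 7.379×10^-5 K/W
R_ceramic-fibre blanket = ln(124/84)/(2π×0.0973×5.19) = 0.1227 K/W
R_outer film = 1/(h_o·2πr_oL) = 1/(19.8×2π×0.124×5.19) = 0.01249 K/W
R_total = 0.1363 K/W
Q = ΔT/R_total = 194/0.1363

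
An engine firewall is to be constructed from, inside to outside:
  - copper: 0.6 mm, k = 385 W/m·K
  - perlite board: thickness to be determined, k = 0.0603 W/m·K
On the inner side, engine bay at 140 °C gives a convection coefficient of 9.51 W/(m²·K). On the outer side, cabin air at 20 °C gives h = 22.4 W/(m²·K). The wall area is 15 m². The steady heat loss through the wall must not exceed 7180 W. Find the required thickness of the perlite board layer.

L ≈ 6.08 mm

Using the resistance-network approach (series):
R_inner film = 1/(h_i·A) = 1/(9.51×15) = 0.00701 K/W
R_copper = L/(kA) = 0.0006/(385×15) = 1.039×10^-7 K/W
R_outer film = 1/(h_o·A) = 1/(22.4×15) = 0.002976 K/W
Sum of the known resistances R_other = 0.009986 K/W
Required total resistance R_tot = ΔT/Q_allow = 120/7180 = 0.01671 K/W
R_perlite board = R_tot − R_other = 0.006727 K/W
L = R·k·A = 0.006727×0.0603×15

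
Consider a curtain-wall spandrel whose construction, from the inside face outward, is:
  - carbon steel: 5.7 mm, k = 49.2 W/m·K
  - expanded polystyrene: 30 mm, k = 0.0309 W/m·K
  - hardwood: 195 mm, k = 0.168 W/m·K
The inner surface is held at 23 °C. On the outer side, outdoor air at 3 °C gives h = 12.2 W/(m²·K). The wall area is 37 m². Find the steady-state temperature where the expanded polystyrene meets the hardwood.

Thermal resistances in series:
R_carbon steel = L/(kA) = 0.0057/(49.2×37) = 3.131×10^-6 K/W
R_expanded polystyrene = L/(kA) = 0.03/(0.0309×37) = 0.02624 K/W
R_hardwood = L/(kA) = 0.195/(0.168×37) = 0.03137 K/W
R_outer film = 1/(h_o·A) = 1/(12.2×37) = 0.002215 K/W
R_total = 0.05983 K/W;  Q = ΔT/R_total = 20/0.05983 = 334.3 W
T_interface = T_inner − Q·ΣR(inner→interface) = 23 − 334×0.02624

T ≈ 14.2 °C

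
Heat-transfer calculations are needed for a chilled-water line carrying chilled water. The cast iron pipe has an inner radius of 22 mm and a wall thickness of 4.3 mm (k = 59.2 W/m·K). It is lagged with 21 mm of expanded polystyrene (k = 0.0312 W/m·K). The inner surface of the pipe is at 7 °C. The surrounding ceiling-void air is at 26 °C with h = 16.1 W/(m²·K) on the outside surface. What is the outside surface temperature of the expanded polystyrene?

T ≈ 24.8 °C

For a radial system each layer contributes R = ln(r_out/r_in)/(2πkL); films add R = 1/(hA).
R_cast iron pipe wall = ln(26.3/22)/(2π×59.2×1) = 4.8×10^-4 K/W
R_expanded polystyrene = ln(47.3/26.3)/(2π×0.0312×1) = 2.994 K/W
R_outer film = 1/(h_o·2πr_oL) = 1/(16.1×2π×0.0473×1) = 0.209 K/W
R_total = 3.204 K/W
Q = ΔT/R_total = 19/3.204
Q = 5.93 W/m
T_interface = T_inner + Q·ΣR(inner→interface) = 7 + 5.93×2.995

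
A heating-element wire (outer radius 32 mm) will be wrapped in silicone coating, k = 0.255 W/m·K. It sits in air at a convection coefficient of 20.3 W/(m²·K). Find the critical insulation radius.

r_cr ≈ 12.6 mm

For a cylinder r_cr = k/h = 0.255/20.3
r_cr = 12.6 mm; since the bare radius (32 mm) is above r_cr, any added insulation will reduce heat loss.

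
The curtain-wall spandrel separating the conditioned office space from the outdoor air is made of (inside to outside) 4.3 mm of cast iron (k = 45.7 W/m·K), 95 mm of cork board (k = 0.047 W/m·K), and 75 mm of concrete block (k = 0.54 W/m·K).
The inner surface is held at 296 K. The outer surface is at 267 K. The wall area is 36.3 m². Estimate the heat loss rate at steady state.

Treating each layer as a thermal resistance in series:
R_cast iron = L/(kA) = 0.0043/(45.7×36.3) = 2.592×10^-6 K/W
R_cork board = L/(kA) = 0.095/(0.047×36.3) = 0.05568 K/W
R_concrete block = L/(kA) = 0.075/(0.54×36.3) = 0.003826 K/W
R_total = 0.05951 K/W
Q = ΔT / R_total = 29 / 0.05951

Q ≈ 487 W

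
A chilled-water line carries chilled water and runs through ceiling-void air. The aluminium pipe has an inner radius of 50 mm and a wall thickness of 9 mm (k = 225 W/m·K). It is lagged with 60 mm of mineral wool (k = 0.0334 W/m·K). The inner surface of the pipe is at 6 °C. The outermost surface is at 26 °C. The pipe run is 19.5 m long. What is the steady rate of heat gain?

Q ≈ 117 W

Treating each annulus and film as a series resistance:
R_aluminium pipe wall = ln(59/50)/(2π×225×19.5) = 6.004×10^-6 K/W
R_mineral wool = ln(119/59)/(2π×0.0334×19.5) = 0.1714 K/W
R_total = 0.1714 K/W
Q = ΔT/R_total = 20/0.1714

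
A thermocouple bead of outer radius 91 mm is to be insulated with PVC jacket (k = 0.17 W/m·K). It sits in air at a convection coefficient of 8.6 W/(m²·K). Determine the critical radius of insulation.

r_cr ≈ 39.5 mm

For a sphere r_cr = 2k/h = 2×0.17/8.6
r_cr = 39.5 mm; since the bare radius (91 mm) is above r_cr, any added insulation will reduce heat loss.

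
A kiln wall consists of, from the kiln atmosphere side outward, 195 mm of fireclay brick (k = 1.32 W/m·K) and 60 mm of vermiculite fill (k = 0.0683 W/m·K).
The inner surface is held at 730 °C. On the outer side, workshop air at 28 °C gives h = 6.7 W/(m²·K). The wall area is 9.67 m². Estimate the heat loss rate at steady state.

Using the resistance-network approach (series):
R_fireclay brick = L/(kA) = 0.195/(1.32×9.67) = 0.01528 K/W
R_vermiculite fill = L/(kA) = 0.06/(0.0683×9.67) = 0.09085 K/W
R_outer film = 1/(h_o·A) = 1/(6.7×9.67) = 0.01543 K/W
R_total = 0.1216 K/W
Q = ΔT / R_total = 702 / 0.1216

Q ≈ 5780 W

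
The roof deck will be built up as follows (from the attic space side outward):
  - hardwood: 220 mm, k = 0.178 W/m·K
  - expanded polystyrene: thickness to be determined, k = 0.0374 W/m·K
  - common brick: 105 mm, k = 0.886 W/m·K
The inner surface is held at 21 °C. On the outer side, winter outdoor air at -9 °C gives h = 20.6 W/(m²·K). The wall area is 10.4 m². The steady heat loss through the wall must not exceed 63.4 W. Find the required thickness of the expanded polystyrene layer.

L ≈ 132 mm

Treating each layer as a thermal resistance in series:
R_hardwood = L/(kA) = 0.22/(0.178×10.4) = 0.1188 K/W
R_common brick = L/(kA) = 0.105/(0.886×10.4) = 0.0114 K/W
R_outer film = 1/(h_o·A) = 1/(20.6×10.4) = 0.004668 K/W
Sum of the known resistances R_other = 0.1349 K/W
Required total resistance R_tot = ΔT/Q_allow = 30/63.4 = 0.4732 K/W
R_expanded polystyrene = R_tot − R_other = 0.3383 K/W
L = R·k·A = 0.3383×0.0374×10.4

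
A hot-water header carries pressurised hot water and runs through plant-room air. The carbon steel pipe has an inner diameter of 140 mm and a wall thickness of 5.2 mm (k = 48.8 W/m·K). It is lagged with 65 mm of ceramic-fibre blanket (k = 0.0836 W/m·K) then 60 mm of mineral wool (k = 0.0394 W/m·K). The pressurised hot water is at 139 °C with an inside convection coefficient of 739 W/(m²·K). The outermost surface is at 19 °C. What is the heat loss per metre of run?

q′ ≈ 45.7 W/m

Radial resistances (cylindrical: R_cond = ln(r_o/r_i)/(2πkL), R_conv = 1/(h·2πrL)):
R_inner film = 1/(h_i·2πr₁L) = 1/(739×2π×0.07×1) = 0.003077 K/W
R_carbon steel pipe wall = ln(75.2/70)/(2π×48.8×1) = 2.337×10^-4 K/W
R_ceramic-fibre blanket = ln(140.2/75.2)/(2π×0.0836×1) = 1.186 K/W
R_mineral wool = ln(200.2/140.2)/(2π×0.0394×1) = 1.439 K/W
R_total = 2.628 K/W
Q = ΔT/R_total = 120/2.628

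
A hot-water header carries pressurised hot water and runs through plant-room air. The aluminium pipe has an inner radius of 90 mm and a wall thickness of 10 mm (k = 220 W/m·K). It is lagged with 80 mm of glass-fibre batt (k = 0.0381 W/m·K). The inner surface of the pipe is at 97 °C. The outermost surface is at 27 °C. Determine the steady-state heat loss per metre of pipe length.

q′ ≈ 28.5 W/m

Per-layer cylindrical resistances, series-summed:
R_aluminium pipe wall = ln(100/90)/(2π×220×1) = 7.622×10^-5 K/W
R_glass-fibre batt = ln(180/100)/(2π×0.0381×1) = 2.455 K/W
R_total = 2.455 K/W
Q = ΔT/R_total = 70/2.455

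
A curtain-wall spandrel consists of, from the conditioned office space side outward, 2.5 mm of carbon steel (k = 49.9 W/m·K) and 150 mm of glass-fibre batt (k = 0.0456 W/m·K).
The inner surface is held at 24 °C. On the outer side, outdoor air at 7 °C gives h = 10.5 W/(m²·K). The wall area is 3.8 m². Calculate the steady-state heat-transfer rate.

Model the wall as resistances in series:
R_carbon steel = L/(kA) = 0.0025/(49.9×3.8) = 1.318×10^-5 K/W
R_glass-fibre batt = L/(kA) = 0.15/(0.0456×3.8) = 0.8657 K/W
R_outer film = 1/(h_o·A) = 1/(10.5×3.8) = 0.02506 K/W
R_total = 0.8907 K/W
Q = ΔT / R_total = 17 / 0.8907

Q ≈ 19.1 W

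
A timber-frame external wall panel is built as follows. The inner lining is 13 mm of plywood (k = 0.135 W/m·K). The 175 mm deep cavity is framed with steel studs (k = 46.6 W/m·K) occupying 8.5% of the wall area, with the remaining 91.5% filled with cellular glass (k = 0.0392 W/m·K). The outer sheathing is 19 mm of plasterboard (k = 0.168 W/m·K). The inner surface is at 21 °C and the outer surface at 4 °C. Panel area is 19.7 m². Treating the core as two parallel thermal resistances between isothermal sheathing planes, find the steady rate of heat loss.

Sheathing layers in series; stud and cavity paths in parallel between them.
R_inner = 0.013/(0.135×19.7) = 0.004888 K/W
R_stud  = 0.175/(46.6×0.085×19.7) = 0.002243 K/W
R_cav   = 0.175/(0.0392×0.915×19.7) = 0.2477 K/W
1/R_core = 1/R_stud + 1/R_cav → R_core = 0.002223 K/W
R_outer = 0.019/(0.168×19.7) = 0.005741 K/W
R_total = 0.01285 K/W
Q = ΔT/R_total = 17/0.01285

Q ≈ 1320 W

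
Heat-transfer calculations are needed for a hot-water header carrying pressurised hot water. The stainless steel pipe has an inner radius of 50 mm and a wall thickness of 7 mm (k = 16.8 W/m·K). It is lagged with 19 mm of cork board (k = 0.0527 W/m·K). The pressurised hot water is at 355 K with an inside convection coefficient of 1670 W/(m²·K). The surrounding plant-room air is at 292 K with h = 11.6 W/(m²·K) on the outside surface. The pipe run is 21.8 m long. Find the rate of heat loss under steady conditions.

Cylindrical conduction, so R = ln(r₂/r₁)/(2πkL) per layer, in series:
R_inner film = 1/(h_i·2πr₁L) = 1/(1670×2π×0.05×21.8) = 8.743×10^-5 K/W
R_stainless steel pipe wall = ln(57/50)/(2π×16.8×21.8) = 5.694×10^-5 K/W
R_cork board = ln(76/57)/(2π×0.0527×21.8) = 0.03985 K/W
R_outer film = 1/(h_o·2πr_oL) = 1/(11.6×2π×0.076×21.8) = 0.008281 K/W
R_total = 0.04828 K/W
Q = ΔT/R_total = 63/0.04828

Q ≈ 1300 W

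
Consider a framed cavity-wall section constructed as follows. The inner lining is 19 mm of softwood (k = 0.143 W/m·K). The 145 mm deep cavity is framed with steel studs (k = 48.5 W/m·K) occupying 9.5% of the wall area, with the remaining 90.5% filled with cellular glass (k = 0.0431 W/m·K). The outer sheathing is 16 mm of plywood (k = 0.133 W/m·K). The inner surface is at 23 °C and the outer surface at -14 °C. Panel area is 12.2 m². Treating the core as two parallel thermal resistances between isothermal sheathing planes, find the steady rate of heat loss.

Sheathing layers in series; stud and cavity paths in parallel between them.
R_inner = 0.019/(0.143×12.2) = 0.01089 K/W
R_stud  = 0.145/(48.5×0.095×12.2) = 0.00258 K/W
R_cav   = 0.145/(0.0431×0.905×12.2) = 0.3047 K/W
1/R_core = 1/R_stud + 1/R_cav → R_core = 0.002558 K/W
R_outer = 0.016/(0.133×12.2) = 0.009861 K/W
R_total = 0.02331 K/W
Q = ΔT/R_total = 37/0.02331

Q ≈ 1590 W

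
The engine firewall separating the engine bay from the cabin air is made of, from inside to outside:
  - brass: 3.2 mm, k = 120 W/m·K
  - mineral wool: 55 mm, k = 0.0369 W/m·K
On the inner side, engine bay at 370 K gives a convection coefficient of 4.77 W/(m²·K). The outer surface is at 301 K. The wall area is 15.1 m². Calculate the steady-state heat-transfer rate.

Treating each layer as a thermal resistance in series:
R_inner film = 1/(h_i·A) = 1/(4.77×15.1) = 0.01388 K/W
R_brass = L/(kA) = 0.0032/(120×15.1) = 1.766×10^-6 K/W
R_mineral wool = L/(kA) = 0.055/(0.0369×15.1) = 0.09871 K/W
R_total = 0.1126 K/W
Q = ΔT / R_total = 69 / 0.1126

Q ≈ 613 W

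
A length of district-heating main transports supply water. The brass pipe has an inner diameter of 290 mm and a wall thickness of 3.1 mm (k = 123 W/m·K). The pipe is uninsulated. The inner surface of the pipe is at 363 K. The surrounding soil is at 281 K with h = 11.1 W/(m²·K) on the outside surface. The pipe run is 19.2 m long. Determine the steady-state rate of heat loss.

Radial resistances (cylindrical: R_cond = ln(r_o/r_i)/(2πkL), R_conv = 1/(h·2πrL)):
R_brass pipe wall = ln(148.1/145)/(2π×123×19.2) = 1.426×10^-6 K/W
R_outer film = 1/(h_o·2πr_oL) = 1/(11.1×2π×0.1481×19.2) = 0.005042 K/W
R_total = 0.005044 K/W
Q = ΔT/R_total = 82/0.005044

Q ≈ 16300 W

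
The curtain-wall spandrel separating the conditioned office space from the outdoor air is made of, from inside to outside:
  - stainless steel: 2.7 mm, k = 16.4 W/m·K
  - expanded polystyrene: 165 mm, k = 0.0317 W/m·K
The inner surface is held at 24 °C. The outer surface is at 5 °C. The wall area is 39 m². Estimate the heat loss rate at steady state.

Model the wall as resistances in series:
R_stainless steel = L/(kA) = 0.0027/(16.4×39) = 4.221×10^-6 K/W
R_expanded polystyrene = L/(kA) = 0.165/(0.0317×39) = 0.1335 K/W
R_total = 0.1335 K/W
Q = ΔT / R_total = 19 / 0.1335

Q ≈ 142 W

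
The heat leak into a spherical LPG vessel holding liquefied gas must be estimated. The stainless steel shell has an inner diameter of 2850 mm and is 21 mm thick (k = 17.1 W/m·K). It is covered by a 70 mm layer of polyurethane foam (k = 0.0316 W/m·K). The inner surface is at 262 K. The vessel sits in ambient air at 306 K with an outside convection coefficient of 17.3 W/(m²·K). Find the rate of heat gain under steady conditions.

Q ≈ 534 W

Spherical conduction: R = (1/r_in − 1/r_out)/(4πk) per layer; series-sum.
R_stainless steel shell = (1/1.425 − 1/1.446)/(4π×17.1) = 4.743×10^-5 K/W
R_polyurethane foam = (1/1.446 − 1/1.516)/(4π×0.0316) = 0.08041 K/W
R_outer film = 1/(h·4πr_o²) = 1/(17.3×4π×1.516²) = 0.002001 K/W
R_total = 0.08246 K/W
Q = ΔT/R_total = 44/0.08246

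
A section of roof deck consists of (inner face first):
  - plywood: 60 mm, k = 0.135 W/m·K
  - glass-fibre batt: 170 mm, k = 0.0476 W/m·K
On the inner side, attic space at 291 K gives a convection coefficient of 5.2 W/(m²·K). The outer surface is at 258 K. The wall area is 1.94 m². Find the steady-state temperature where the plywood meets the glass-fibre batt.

T ≈ 286 K

Treating each layer as a thermal resistance in series:
R_inner film = 1/(h_i·A) = 1/(5.2×1.94) = 0.09913 K/W
R_plywood = L/(kA) = 0.06/(0.135×1.94) = 0.2291 K/W
R_glass-fibre batt = L/(kA) = 0.17/(0.0476×1.94) = 1.841 K/W
R_total = 2.169 K/W;  Q = ΔT/R_total = 33/2.169 = 15.21 W
T_interface = T_inner − Q·ΣR(inner→interface) = 291 − 15.2×0.3282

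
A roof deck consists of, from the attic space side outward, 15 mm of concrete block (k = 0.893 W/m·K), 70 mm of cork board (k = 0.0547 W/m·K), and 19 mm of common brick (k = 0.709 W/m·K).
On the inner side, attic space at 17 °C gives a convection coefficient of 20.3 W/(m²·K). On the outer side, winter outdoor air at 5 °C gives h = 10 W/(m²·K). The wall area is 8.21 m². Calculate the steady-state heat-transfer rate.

Q ≈ 66.9 W

Treating each layer as a thermal resistance in series:
R_inner film = 1/(h_i·A) = 1/(20.3×8.21) = 0.006 K/W
R_concrete block = L/(kA) = 0.015/(0.893×8.21) = 0.002046 K/W
R_cork board = L/(kA) = 0.07/(0.0547×8.21) = 0.1559 K/W
R_common brick = L/(kA) = 0.019/(0.709×8.21) = 0.003264 K/W
R_outer film = 1/(h_o·A) = 1/(10×8.21) = 0.01218 K/W
R_total = 0.1794 K/W
Q = ΔT / R_total = 12 / 0.1794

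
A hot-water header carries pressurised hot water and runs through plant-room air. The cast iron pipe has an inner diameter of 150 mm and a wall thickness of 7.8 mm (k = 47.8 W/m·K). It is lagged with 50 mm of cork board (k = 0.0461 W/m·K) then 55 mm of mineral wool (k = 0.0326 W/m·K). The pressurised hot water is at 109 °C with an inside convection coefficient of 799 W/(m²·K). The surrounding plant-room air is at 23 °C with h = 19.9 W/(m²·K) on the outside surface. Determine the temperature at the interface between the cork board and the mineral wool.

T ≈ 67.3 °C

Cylindrical conduction, so R = ln(r₂/r₁)/(2πkL) per layer, in series:
R_inner film = 1/(h_i·2πr₁L) = 1/(799×2π×0.075×1) = 0.002656 K/W
R_cast iron pipe wall = ln(82.8/75)/(2π×47.8×1) = 3.294×10^-4 K/W
R_cork board = ln(132.8/82.8)/(2π×0.0461×1) = 1.631 K/W
R_mineral wool = ln(187.8/132.8)/(2π×0.0326×1) = 1.692 K/W
R_outer film = 1/(h_o·2πr_oL) = 1/(19.9×2π×0.1878×1) = 0.04259 K/W
R_total = 3.368 K/W
Q = ΔT/R_total = 86/3.368
Q = 25.5 W/m
T_interface = T_inner − Q·ΣR(inner→interface) = 109 − 25.5×1.634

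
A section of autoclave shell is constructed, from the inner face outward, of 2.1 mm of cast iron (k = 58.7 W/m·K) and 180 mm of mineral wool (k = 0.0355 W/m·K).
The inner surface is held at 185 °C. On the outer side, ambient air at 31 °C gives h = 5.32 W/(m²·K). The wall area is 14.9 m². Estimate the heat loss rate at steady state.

Q ≈ 436 W

Series thermal resistances:
R_cast iron = L/(kA) = 0.0021/(58.7×14.9) = 2.401×10^-6 K/W
R_mineral wool = L/(kA) = 0.18/(0.0355×14.9) = 0.3403 K/W
R_outer film = 1/(h_o·A) = 1/(5.32×14.9) = 0.01262 K/W
R_total = 0.3529 K/W
Q = ΔT / R_total = 154 / 0.3529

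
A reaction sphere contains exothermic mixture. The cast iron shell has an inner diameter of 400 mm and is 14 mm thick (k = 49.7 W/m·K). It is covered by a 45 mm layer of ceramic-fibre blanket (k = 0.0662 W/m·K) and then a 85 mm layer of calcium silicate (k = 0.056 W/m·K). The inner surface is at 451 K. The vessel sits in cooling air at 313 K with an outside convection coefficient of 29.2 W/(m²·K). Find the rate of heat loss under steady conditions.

Each spherical layer contributes R = (1/r_i − 1/r_o)/(4πk):
R_cast iron shell = (1/0.2 − 1/0.214)/(4π×49.7) = 5.237×10^-4 K/W
R_ceramic-fibre blanket = (1/0.214 − 1/0.259)/(4π×0.0662) = 0.976 K/W
R_calcium silicate = (1/0.259 − 1/0.344)/(4π×0.056) = 1.356 K/W
R_outer film = 1/(h·4πr_o²) = 1/(29.2×4π×0.344²) = 0.02303 K/W
R_total = 2.355 K/W
Q = ΔT/R_total = 138/2.355

Q ≈ 58.6 W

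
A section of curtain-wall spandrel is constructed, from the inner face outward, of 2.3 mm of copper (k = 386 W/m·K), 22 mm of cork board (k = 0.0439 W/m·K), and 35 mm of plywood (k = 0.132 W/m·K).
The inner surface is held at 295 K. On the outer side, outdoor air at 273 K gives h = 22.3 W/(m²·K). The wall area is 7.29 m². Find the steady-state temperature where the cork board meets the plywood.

Model the wall as resistances in series:
R_copper = L/(kA) = 0.0023/(386×7.29) = 8.174×10^-7 K/W
R_cork board = L/(kA) = 0.022/(0.0439×7.29) = 0.06874 K/W
R_plywood = L/(kA) = 0.035/(0.132×7.29) = 0.03637 K/W
R_outer film = 1/(h_o·A) = 1/(22.3×7.29) = 0.006151 K/W
R_total = 0.1113 K/W;  Q = ΔT/R_total = 22/0.1113 = 197.7 W
T_interface = T_inner − Q·ΣR(inner→interface) = 295 − 198×0.06874

T ≈ 281 K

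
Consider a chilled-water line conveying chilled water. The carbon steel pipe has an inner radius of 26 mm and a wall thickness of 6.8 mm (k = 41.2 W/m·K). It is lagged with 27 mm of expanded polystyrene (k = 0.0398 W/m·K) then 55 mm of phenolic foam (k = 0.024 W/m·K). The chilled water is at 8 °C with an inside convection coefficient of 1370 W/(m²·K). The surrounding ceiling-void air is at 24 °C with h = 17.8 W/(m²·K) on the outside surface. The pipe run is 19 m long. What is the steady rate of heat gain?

Treating each annulus and film as a series resistance:
R_inner film = 1/(h_i·2πr₁L) = 1/(1370×2π×0.026×19) = 2.352×10^-4 K/W
R_carbon steel pipe wall = ln(32.8/26)/(2π×41.2×19) = 4.724×10^-5 K/W
R_expanded polystyrene = ln(59.8/32.8)/(2π×0.0398×19) = 0.1264 K/W
R_phenolic foam = ln(114.8/59.8)/(2π×0.024×19) = 0.2276 K/W
R_outer film = 1/(h_o·2πr_oL) = 1/(17.8×2π×0.1148×19) = 0.004099 K/W
R_total = 0.3584 K/W
Q = ΔT/R_total = 16/0.3584

Q ≈ 44.6 W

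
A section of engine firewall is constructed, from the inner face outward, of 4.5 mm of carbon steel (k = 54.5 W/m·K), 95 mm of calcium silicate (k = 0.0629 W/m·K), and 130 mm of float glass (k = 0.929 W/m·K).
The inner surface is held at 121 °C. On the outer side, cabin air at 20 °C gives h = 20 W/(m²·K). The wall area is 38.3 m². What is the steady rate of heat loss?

Using the resistance-network approach (series):
R_carbon steel = L/(kA) = 0.0045/(54.5×38.3) = 2.156×10^-6 K/W
R_calcium silicate = L/(kA) = 0.095/(0.0629×38.3) = 0.03943 K/W
R_float glass = L/(kA) = 0.13/(0.929×38.3) = 0.003654 K/W
R_outer film = 1/(h_o·A) = 1/(20×38.3) = 0.001305 K/W
R_total = 0.0444 K/W
Q = ΔT / R_total = 101 / 0.0444

Q ≈ 2270 W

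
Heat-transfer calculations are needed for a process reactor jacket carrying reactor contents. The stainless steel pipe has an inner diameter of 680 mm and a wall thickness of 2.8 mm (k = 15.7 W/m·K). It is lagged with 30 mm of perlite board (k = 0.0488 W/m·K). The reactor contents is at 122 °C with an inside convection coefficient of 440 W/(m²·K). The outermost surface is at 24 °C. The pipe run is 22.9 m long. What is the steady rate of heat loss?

Q ≈ 8170 W

For a radial system each layer contributes R = ln(r_out/r_in)/(2πkL); films add R = 1/(hA).
R_inner film = 1/(h_i·2πr₁L) = 1/(440×2π×0.34×22.9) = 4.646×10^-5 K/W
R_stainless steel pipe wall = ln(342.8/340)/(2π×15.7×22.9) = 3.631×10^-6 K/W
R_perlite board = ln(372.8/342.8)/(2π×0.0488×22.9) = 0.01195 K/W
R_total = 0.012 K/W
Q = ΔT/R_total = 98/0.012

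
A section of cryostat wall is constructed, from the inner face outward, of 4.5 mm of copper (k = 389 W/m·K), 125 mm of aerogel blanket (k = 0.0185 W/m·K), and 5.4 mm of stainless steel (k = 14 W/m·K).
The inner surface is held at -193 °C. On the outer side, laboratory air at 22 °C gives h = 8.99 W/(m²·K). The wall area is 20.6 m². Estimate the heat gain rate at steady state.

Q ≈ 645 W

Treating each layer as a thermal resistance in series:
R_copper = L/(kA) = 0.0045/(389×20.6) = 5.616×10^-7 K/W
R_aerogel blanket = L/(kA) = 0.125/(0.0185×20.6) = 0.328 K/W
R_stainless steel = L/(kA) = 0.0054/(14×20.6) = 1.872×10^-5 K/W
R_outer film = 1/(h_o·A) = 1/(8.99×20.6) = 0.0054 K/W
R_total = 0.3334 K/W
Q = ΔT / R_total = 215 / 0.3334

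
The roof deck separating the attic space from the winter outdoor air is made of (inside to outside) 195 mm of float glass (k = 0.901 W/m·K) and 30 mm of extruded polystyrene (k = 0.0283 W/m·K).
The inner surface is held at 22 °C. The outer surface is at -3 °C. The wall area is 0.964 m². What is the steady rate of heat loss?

Using the resistance-network approach (series):
R_float glass = L/(kA) = 0.195/(0.901×0.964) = 0.2245 K/W
R_extruded polystyrene = L/(kA) = 0.03/(0.0283×0.964) = 1.1 K/W
R_total = 1.324 K/W
Q = ΔT / R_total = 25 / 1.324

Q ≈ 18.9 W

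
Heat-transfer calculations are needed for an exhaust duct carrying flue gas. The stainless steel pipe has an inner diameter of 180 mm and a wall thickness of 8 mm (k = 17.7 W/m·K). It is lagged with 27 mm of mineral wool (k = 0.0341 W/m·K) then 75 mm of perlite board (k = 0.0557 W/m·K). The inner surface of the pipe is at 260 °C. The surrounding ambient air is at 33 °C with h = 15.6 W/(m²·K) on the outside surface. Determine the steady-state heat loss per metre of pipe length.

Radial resistances (cylindrical: R_cond = ln(r_o/r_i)/(2πkL), R_conv = 1/(h·2πrL)):
R_stainless steel pipe wall = ln(98/90)/(2π×17.7×1) = 7.657×10^-4 K/W
R_mineral wool = ln(125/98)/(2π×0.0341×1) = 1.136 K/W
R_perlite board = ln(200/125)/(2π×0.0557×1) = 1.343 K/W
R_outer film = 1/(h_o·2πr_oL) = 1/(15.6×2π×0.2×1) = 0.05101 K/W
R_total = 2.531 K/W
Q = ΔT/R_total = 227/2.531

q′ ≈ 89.7 W/m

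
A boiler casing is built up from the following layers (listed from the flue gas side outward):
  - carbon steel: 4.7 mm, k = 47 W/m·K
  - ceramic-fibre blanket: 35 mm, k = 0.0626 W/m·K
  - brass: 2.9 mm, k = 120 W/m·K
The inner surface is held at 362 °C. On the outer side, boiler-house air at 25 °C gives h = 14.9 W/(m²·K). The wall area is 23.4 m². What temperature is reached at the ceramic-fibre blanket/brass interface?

T ≈ 61.1 °C

Thermal resistances in series:
R_carbon steel = L/(kA) = 0.0047/(47×23.4) = 4.274×10^-6 K/W
R_ceramic-fibre blanket = L/(kA) = 0.035/(0.0626×23.4) = 0.02389 K/W
R_brass = L/(kA) = 0.0029/(120×23.4) = 1.033×10^-6 K/W
R_outer film = 1/(h_o·A) = 1/(14.9×23.4) = 0.002868 K/W
R_total = 0.02677 K/W;  Q = ΔT/R_total = 337/0.02677 = 12590 W
T_interface = T_inner − Q·ΣR(inner→interface) = 362 − 12600×0.0239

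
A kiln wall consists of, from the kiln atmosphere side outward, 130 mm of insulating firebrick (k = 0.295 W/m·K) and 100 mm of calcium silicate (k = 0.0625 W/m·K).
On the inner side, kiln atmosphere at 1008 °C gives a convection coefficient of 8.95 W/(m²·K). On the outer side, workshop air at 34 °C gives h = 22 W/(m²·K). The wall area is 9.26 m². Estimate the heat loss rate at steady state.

Thermal resistances in series:
R_inner film = 1/(h_i·A) = 1/(8.95×9.26) = 0.01207 K/W
R_insulating firebrick = L/(kA) = 0.13/(0.295×9.26) = 0.04759 K/W
R_calcium silicate = L/(kA) = 0.1/(0.0625×9.26) = 0.1728 K/W
R_outer film = 1/(h_o·A) = 1/(22×9.26) = 0.004909 K/W
R_total = 0.2374 K/W
Q = ΔT / R_total = 974 / 0.2374

Q ≈ 4100 W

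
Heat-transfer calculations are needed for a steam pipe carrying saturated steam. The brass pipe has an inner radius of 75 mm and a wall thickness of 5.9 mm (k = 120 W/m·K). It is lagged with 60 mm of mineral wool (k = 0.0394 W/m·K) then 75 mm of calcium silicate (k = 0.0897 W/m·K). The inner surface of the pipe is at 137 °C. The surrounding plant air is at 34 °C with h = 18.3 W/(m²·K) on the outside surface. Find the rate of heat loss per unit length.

q′ ≈ 33.9 W/m

Radial resistances (cylindrical: R_cond = ln(r_o/r_i)/(2πkL), R_conv = 1/(h·2πrL)):
R_brass pipe wall = ln(80.9/75)/(2π×120×1) = 1.004×10^-4 K/W
R_mineral wool = ln(140.9/80.9)/(2π×0.0394×1) = 2.241 K/W
R_calcium silicate = ln(215.9/140.9)/(2π×0.0897×1) = 0.7572 K/W
R_outer film = 1/(h_o·2πr_oL) = 1/(18.3×2π×0.2159×1) = 0.04028 K/W
R_total = 3.039 K/W
Q = ΔT/R_total = 103/3.039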